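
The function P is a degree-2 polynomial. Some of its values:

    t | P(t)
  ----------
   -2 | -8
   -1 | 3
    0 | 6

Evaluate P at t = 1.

1

Write P(t) = at² + bt + c; the 3 given values yield a linear system in the 3 coefficients.
Solving, P(t) = -4t² - t + 6.
Then P(1) = 1.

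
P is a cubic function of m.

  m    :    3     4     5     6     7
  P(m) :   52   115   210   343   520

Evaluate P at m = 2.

First differences: 63, 95, 133, 177. Second differences: 32, 38, 44. Third differences: 6, 6.
Level-3 differences are constant, so P has degree 3.
Fitting a degree-3 polynomial gives P(m) = m³ + 4m² - 2m - 5.
Then P(2) = 15.

15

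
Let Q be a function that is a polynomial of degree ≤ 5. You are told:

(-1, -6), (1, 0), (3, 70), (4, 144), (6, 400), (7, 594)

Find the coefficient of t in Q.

2

Write Q(t) = at^5 + bt^4 + ct³ + dt² + et + p; the 6 given values yield a linear system in the 6 coefficients.
Solving, the top 2 coefficients vanish, and Q(t) = t³ + 5t² + 2t - 8.
The coefficient of t is 2.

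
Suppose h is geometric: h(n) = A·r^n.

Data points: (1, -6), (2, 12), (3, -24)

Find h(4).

Consecutive ratio: 12/(-6) = -2, and -24/12 = -2, so r = -2.
Then A·(-2)^1 = -6 gives A = 3, and h(n) = 3·(-2)^n.
h(4) = 3·(-2)^4 = 48.

48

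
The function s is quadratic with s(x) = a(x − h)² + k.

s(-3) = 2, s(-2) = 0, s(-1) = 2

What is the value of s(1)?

18

First differences -2, 2; second difference 4 = 2a, so a = 2.
Expanding, the x-coefficient is −2ah = -4h; matching it to the data gives h = -2, and then k = 0.
So s(x) = 2(x + 2)² + 0.
s(1) = 2·3² + 0 = 18.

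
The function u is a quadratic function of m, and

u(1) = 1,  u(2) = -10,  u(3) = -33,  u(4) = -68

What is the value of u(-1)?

-13

Write u(m) = am² + bm + c; the 4 given values yield a linear system in the 3 coefficients.
Solving, u(m) = -6m² + 7m.
Then u(-1) = -13.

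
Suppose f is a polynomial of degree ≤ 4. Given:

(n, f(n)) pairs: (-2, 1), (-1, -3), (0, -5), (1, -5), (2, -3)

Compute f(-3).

7

First differences: -4, -2, 0, 2. Second differences: 2, 2, 2.
Level-2 differences are constant, so f has degree 2.
Fitting a degree-2 polynomial gives f(n) = n² - n - 5.
Then f(-3) = 7.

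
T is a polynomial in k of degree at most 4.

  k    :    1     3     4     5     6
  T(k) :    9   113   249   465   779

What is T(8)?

Write T(k) = ak^4 + bk³ + ck² + dk + e; the 5 given values yield a linear system in the 5 coefficients.
Solving, the leading coefficient vanishes, and T(k) = 3k³ + 4k² - 3k + 5.
Then T(8) = 1773.

1773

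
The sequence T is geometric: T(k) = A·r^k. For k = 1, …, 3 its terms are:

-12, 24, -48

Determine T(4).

96

Consecutive ratio: 24/(-12) = -2, and -48/24 = -2, so r = -2.
Then A·(-2)^1 = -12 gives A = 6, and T(k) = 6·(-2)^k.
T(4) = 6·(-2)^4 = 96.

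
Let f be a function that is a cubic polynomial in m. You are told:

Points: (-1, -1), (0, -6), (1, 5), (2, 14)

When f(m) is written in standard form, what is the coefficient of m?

6

Write f(m) = am³ + bm² + cm + d; the 4 given values yield a linear system in the 4 coefficients.
Solving, f(m) = -3m³ + 8m² + 6m - 6.
The coefficient of m is 6.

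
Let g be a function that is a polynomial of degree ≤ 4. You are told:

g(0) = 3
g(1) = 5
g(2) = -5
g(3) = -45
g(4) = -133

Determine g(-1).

7

First differences: 2, -10, -40, -88. Second differences: -12, -30, -48. Third differences: -18, -18.
Level-3 differences are constant, so g has degree 3.
Fitting a degree-3 polynomial gives g(x) = -3x³ + 3x² + 2x + 3.
Then g(-1) = 7.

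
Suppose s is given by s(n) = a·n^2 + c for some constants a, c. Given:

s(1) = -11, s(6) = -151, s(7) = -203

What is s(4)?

From s(1) = -11 and s(6) = -151: 1a + c = -11 and 36a + c = -151.
Subtracting: 35a = -140, so a = -4; then c = -11 − (-4)·1 = -7.
So s(n) = -4n² − 7, and s(4) = -71.

-71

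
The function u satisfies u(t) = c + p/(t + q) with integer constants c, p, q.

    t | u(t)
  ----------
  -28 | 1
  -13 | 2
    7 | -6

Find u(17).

(u(t) − c)(t + q) = p for each data point; the three points give a linear system in c and q, then p follows.
Solving: c = 0, q = -2, p = -30, so u(t) = -30/(t − 2).
Then u(17) = 0 − 30/15 = -2.

-2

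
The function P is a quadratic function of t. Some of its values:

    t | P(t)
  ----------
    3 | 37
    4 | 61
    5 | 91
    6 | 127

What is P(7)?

169

First differences: 24, 30, 36. Second differences: 6, 6.
Level-2 differences are constant, so P has degree 2.
Fitting a degree-2 polynomial gives P(t) = 3t² + 3t + 1.
Then P(7) = 169.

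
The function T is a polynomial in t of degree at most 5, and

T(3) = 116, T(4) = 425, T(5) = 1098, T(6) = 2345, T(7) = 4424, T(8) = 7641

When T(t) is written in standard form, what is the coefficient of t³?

First differences: 309, 673, 1247, 2079, 3217. Second differences: 364, 574, 832, 1138. Third differences: 210, 258, 306. Fourth differences: 48, 48.
Level-4 differences are constant, so T has degree 4.
Fitting a degree-4 polynomial gives T(t) = 2t^4 - t³ - 4t - 7.
The coefficient of t³ is -1.

-1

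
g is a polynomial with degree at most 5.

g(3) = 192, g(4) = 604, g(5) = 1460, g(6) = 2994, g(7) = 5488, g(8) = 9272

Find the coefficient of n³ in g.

First differences: 412, 856, 1534, 2494, 3784. Second differences: 444, 678, 960, 1290. Third differences: 234, 282, 330. Fourth differences: 48, 48.
Level-4 differences are constant, so g has degree 4.
Fitting a degree-4 polynomial gives g(n) = 2n^4 + 3n³ - 8n² + 7n.
The coefficient of n³ is 3.

3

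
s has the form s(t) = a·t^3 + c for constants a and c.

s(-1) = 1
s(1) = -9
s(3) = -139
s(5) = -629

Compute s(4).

-324

From s(-1) = 1 and s(1) = -9: -1a + c = 1 and 1a + c = -9.
Subtracting: 2a = -10, so a = -5; then c = 1 − (-5)·(-1) = -4.
So s(t) = -5t³ − 4, and s(4) = -324.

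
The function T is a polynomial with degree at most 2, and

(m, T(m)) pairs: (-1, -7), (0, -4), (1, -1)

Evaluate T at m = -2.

-10

First differences: 3, 3.
Level-1 differences are constant, so T has degree 1.
Fitting a degree-1 polynomial gives T(m) = 3m - 4.
Then T(-2) = -10.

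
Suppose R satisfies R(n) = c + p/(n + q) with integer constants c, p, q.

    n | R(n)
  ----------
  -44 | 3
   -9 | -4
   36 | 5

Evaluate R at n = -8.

-6

(R(n) − c)(n + q) = p for each data point; the three points give a linear system in c and q, then p follows.
Solving: c = 4, q = 4, p = 40, so R(n) = 4 + 40/(n + 4).
Then R(-8) = 4 + 40/(-4) = -6.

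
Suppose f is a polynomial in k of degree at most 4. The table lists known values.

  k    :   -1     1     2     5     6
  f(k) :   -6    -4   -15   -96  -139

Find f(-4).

-69

Write f(k) = ak^4 + bk³ + ck² + dk + e; the 5 given values yield a linear system in the 5 coefficients.
Solving, the top 2 coefficients vanish, and f(k) = -4k² + k - 1.
Then f(-4) = -69.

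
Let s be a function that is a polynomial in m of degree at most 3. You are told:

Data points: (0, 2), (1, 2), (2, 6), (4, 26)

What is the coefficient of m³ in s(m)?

0

Write s(m) = am³ + bm² + cm + d; the 4 given values yield a linear system in the 4 coefficients.
Solving, the leading coefficient vanishes, and s(m) = 2m² - 2m + 2.
The coefficient of m³ is 0.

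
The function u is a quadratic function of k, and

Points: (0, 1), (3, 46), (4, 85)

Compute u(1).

Write u(k) = ak² + bk + c; the 3 given values yield a linear system in the 3 coefficients.
Solving, u(k) = 6k² - 3k + 1.
Then u(1) = 4.

4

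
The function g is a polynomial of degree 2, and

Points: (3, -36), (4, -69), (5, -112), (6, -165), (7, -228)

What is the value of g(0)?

First differences: -33, -43, -53, -63. Second differences: -10, -10, -10.
Level-2 differences are constant, so g has degree 2.
Fitting a degree-2 polynomial gives g(t) = -5t² + 2t + 3.
Then g(0) = 3.

3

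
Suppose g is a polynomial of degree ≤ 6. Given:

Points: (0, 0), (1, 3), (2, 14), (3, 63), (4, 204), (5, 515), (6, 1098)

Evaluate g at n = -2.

Write g(n) = an^6 + bn^5 + cn^4 + dn³ + en² + pn + q; the 7 given values yield a linear system in the 7 coefficients.
Solving, the top 2 coefficients vanish, and g(n) = n^4 - n³ + 3n.
Then g(-2) = 18.

18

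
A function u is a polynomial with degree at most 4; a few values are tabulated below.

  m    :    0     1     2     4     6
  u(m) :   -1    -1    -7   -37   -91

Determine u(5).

Write u(m) = am^4 + bm³ + cm² + dm + e; the 5 given values yield a linear system in the 5 coefficients.
Solving, the top 2 coefficients vanish, and u(m) = -3m² + 3m - 1.
Then u(5) = -61.

-61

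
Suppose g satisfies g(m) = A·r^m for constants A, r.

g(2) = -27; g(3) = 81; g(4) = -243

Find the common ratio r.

Consecutive ratio: 81/(-27) = -3, and -243/81 = -3, so r = -3.
Then A·(-3)^2 = -27 gives A = -3, and g(m) = -3·(-3)^m.

-3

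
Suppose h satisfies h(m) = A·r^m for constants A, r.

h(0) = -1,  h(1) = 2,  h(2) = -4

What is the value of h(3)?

8

Consecutive ratio: 2/(-1) = -2, and -4/2 = -2, so r = -2.
Then A·(-2)^0 = -1 gives A = -1, and h(m) = -1·(-2)^m.
h(3) = -1·(-2)^3 = 8.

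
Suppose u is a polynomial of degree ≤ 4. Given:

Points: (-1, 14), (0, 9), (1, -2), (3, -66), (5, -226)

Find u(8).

-751

Write u(k) = ak^4 + bk³ + ck² + dk + e; the 5 given values yield a linear system in the 5 coefficients.
Solving, the leading coefficient vanishes, and u(k) = -k³ - 3k² - 7k + 9.
Then u(8) = -751.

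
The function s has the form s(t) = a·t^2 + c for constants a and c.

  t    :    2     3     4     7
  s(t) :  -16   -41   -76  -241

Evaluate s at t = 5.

From s(2) = -16 and s(3) = -41: 4a + c = -16 and 9a + c = -41.
Subtracting: 5a = -25, so a = -5; then c = -16 − (-5)·4 = 4.
So s(t) = -5t² + 4, and s(5) = -121.

-121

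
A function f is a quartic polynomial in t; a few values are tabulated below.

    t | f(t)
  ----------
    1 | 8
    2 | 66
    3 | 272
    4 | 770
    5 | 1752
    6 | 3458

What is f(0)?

First differences: 58, 206, 498, 982, 1706. Second differences: 148, 292, 484, 724. Third differences: 144, 192, 240. Fourth differences: 48, 48.
Level-4 differences are constant, so f has degree 4.
Fitting a degree-4 polynomial gives f(t) = 2t^4 + 4t³ + 2.
The constant term is f(0) = 2.

2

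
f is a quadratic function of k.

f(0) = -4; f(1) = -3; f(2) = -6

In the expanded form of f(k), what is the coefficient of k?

3

Write f(k) = ak² + bk + c; the 3 given values yield a linear system in the 3 coefficients.
Solving, f(k) = -2k² + 3k - 4.
The coefficient of k is 3.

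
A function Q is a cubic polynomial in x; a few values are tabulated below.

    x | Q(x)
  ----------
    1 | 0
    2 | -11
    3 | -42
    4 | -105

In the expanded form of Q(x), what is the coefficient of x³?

-2

Write Q(x) = ax³ + bx² + cx + d; the 4 given values yield a linear system in the 4 coefficients.
Solving, Q(x) = -2x³ + 2x² - 3x + 3.
The coefficient of x³ is -2.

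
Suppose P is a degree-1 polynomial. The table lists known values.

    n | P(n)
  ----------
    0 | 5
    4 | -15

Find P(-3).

20

Write P(n) = an + b; the 2 given values yield a linear system in the 2 coefficients.
Solving, P(n) = -5n + 5.
Then P(-3) = 20.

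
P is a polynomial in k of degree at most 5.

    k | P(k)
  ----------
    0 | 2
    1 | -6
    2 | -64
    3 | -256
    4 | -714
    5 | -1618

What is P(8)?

-9526

First differences: -8, -58, -192, -458, -904. Second differences: -50, -134, -266, -446. Third differences: -84, -132, -180. Fourth differences: -48, -48.
Level-4 differences are constant, so P has degree 4.
Fitting a degree-4 polynomial gives P(k) = -2k^4 - 2k³ - 5k² + k + 2.
Then P(8) = -9526.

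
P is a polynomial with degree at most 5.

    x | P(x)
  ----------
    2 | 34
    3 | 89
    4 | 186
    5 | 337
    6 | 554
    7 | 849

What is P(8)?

1234

Write P(x) = ax^5 + bx^4 + cx³ + dx² + ex + p; the 6 given values yield a linear system in the 6 coefficients.
Solving, the top 2 coefficients vanish, and P(x) = 2x³ + 3x² + 2x + 2.
Then P(8) = 1234.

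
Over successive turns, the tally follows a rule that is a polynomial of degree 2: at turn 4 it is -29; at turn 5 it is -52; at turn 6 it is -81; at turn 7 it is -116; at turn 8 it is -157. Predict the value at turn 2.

Write the value at t as s(t).
First differences: -23, -29, -35, -41. Second differences: -6, -6, -6.
Level-2 differences are constant, so s has degree 2.
Fitting a degree-2 polynomial gives s(t) = -3t² + 4t + 3.
Then s(2) = -1.

-1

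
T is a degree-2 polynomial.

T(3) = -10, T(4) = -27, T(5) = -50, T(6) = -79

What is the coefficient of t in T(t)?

4

First differences: -17, -23, -29. Second differences: -6, -6.
Level-2 differences are constant, so T has degree 2.
Fitting a degree-2 polynomial gives T(t) = -3t² + 4t + 5.
The coefficient of t is 4.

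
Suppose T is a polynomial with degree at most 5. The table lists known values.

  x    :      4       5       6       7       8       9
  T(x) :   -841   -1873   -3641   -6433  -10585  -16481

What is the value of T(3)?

First differences: -1032, -1768, -2792, -4152, -5896. Second differences: -736, -1024, -1360, -1744. Third differences: -288, -336, -384. Fourth differences: -48, -48.
Level-4 differences are constant, so T has degree 4.
Fitting a degree-4 polynomial gives T(x) = -2x^4 - 4x³ - 6x² + 4x + 7.
Then T(3) = -305.

-305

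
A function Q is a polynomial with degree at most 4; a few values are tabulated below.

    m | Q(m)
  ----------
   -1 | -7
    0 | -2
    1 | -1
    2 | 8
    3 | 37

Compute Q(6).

Write Q(m) = am^4 + bm³ + cm² + dm + e; the 5 given values yield a linear system in the 5 coefficients.
Solving, the leading coefficient vanishes, and Q(m) = 2m³ - 2m² + m - 2.
Then Q(6) = 364.

364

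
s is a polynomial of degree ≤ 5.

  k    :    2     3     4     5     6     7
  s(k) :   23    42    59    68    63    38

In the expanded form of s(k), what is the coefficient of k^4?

0

First differences: 19, 17, 9, -5, -25. Second differences: -2, -8, -14, -20. Third differences: -6, -6, -6.
Level-3 differences are constant, so s has degree 3.
Fitting a degree-3 polynomial gives s(k) = -k³ + 8k² - 2k + 3.
The coefficient of k^4 is 0.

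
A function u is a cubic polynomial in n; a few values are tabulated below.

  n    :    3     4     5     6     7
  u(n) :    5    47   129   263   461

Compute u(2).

First differences: 42, 82, 134, 198. Second differences: 40, 52, 64. Third differences: 12, 12.
Level-3 differences are constant, so u has degree 3.
Fitting a degree-3 polynomial gives u(n) = 2n³ - 4n² - 4n - 1.
Then u(2) = -9.

-9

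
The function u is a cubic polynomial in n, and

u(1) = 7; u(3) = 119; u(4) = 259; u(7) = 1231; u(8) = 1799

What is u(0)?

-1

Write u(n) = an³ + bn² + cn + d; the 5 given values yield a linear system in the 4 coefficients.
Solving, u(n) = 3n³ + 4n² + n - 1.
The constant term is u(0) = -1.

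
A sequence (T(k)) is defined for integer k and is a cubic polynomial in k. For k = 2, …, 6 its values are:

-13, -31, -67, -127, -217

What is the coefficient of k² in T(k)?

Write T(k) = ak³ + bk² + ck + d; the 5 given values yield a linear system in the 4 coefficients.
Solving, T(k) = -k³ + k - 7.
The coefficient of k² is 0.

0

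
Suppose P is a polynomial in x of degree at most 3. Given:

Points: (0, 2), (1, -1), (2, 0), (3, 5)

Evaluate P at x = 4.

14

First differences: -3, 1, 5. Second differences: 4, 4.
Level-2 differences are constant, so P has degree 2.
Extending the table by one column gives the next first difference 9, so P(4) = 5 + 9 = 14.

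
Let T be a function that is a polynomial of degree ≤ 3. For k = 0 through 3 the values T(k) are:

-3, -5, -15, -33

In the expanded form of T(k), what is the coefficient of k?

First differences: -2, -10, -18. Second differences: -8, -8.
Level-2 differences are constant, so T has degree 2.
Fitting a degree-2 polynomial gives T(k) = -4k² + 2k - 3.
The coefficient of k is 2.

2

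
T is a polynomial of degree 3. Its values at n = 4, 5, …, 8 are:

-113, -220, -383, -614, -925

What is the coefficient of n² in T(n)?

First differences: -107, -163, -231, -311. Second differences: -56, -68, -80. Third differences: -12, -12.
Level-3 differences are constant, so T has degree 3.
Fitting a degree-3 polynomial gives T(n) = -2n³ + 2n² - 3n - 5.
The coefficient of n² is 2.

2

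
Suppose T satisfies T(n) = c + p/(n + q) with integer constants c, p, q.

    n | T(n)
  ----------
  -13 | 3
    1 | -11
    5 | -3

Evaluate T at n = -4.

(T(n) − c)(n + q) = p for each data point; the three points give a linear system in c and q, then p follows.
Solving: c = 1, q = 1, p = -24, so T(n) = 1 − 24/(n + 1).
Then T(-4) = 1 − 24/(-3) = 9.

9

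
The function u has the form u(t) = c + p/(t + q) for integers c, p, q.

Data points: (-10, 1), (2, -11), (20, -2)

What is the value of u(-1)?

19

(u(t) − c)(t + q) = p for each data point; the three points give a linear system in c and q, then p follows.
Solving: c = -1, q = 0, p = -20, so u(t) = -1 − 20/(t + 0).
Then u(-1) = -1 − 20/(-1) = 19.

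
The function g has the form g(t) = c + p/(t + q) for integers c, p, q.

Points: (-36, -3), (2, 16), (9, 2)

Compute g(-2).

(g(t) − c)(t + q) = p for each data point; the three points give a linear system in c and q, then p follows.
Solving: c = -2, q = 0, p = 36, so g(t) = -2 + 36/(t + 0).
Then g(-2) = -2 + 36/(-2) = -20.

-20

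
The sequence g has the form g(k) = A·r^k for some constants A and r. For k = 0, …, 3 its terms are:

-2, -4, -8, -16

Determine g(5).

Consecutive ratio: -4/(-2) = 2, and -8/(-4) = 2, so r = 2.
Then A·2^0 = -2 gives A = -2, and g(k) = -2·2^k.
g(5) = -2·2^5 = -64.

-64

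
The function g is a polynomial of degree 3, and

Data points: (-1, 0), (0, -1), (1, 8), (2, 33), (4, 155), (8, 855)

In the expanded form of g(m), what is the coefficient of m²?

5

Write g(m) = am³ + bm² + cm + d; the 6 given values yield a linear system in the 4 coefficients.
Solving, g(m) = m³ + 5m² + 3m - 1.
The coefficient of m² is 5.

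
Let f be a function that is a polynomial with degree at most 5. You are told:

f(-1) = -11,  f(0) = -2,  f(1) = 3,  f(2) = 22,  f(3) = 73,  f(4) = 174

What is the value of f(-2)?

-42

First differences: 9, 5, 19, 51, 101. Second differences: -4, 14, 32, 50. Third differences: 18, 18, 18.
Level-3 differences are constant, so f has degree 3.
Fitting a degree-3 polynomial gives f(m) = 3m³ - 2m² + 4m - 2.
Then f(-2) = -42.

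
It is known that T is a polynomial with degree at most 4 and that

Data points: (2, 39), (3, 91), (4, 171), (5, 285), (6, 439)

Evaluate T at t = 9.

First differences: 52, 80, 114, 154. Second differences: 28, 34, 40. Third differences: 6, 6.
Level-3 differences are constant, so T has degree 3.
Fitting a degree-3 polynomial gives T(t) = t³ + 5t² + 8t - 5.
Then T(9) = 1201.

1201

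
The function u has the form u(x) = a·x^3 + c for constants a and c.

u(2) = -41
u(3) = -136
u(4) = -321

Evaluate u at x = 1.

From u(2) = -41 and u(3) = -136: 8a + c = -41 and 27a + c = -136.
Subtracting: 19a = -95, so a = -5; then c = -41 − (-5)·8 = -1.
So u(x) = -5x³ − 1, and u(1) = -6.

-6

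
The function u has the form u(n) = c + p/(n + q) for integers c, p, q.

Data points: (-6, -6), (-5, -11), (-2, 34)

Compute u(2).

(u(n) − c)(n + q) = p for each data point; the three points give a linear system in c and q, then p follows.
Solving: c = 4, q = 3, p = 30, so u(n) = 4 + 30/(n + 3).
Then u(2) = 4 + 30/5 = 10.

10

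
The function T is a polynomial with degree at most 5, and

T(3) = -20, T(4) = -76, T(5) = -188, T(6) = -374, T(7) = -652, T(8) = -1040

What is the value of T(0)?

Write T(m) = am^5 + bm^4 + cm³ + dm² + em + p; the 6 given values yield a linear system in the 6 coefficients.
Solving, the top 2 coefficients vanish, and T(m) = -3m³ + 8m² - m - 8.
Then T(0) = -8.

-8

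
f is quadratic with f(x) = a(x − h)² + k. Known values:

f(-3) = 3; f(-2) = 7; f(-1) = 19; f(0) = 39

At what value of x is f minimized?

First differences 4, 12, 20; second difference 8 = 2a, so a = 4.
Expanding, the x-coefficient is −2ah = -8h; matching it to the data gives h = -3, and then k = 3.
So f(x) = 4(x + 3)² + 3.
Hence h = -3.

-3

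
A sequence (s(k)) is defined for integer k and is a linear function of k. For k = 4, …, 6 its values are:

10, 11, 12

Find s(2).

8

First differences: 1, 1.
Level-1 differences are constant, so s has degree 1.
Fitting a degree-1 polynomial gives s(k) = k + 6.
Then s(2) = 8.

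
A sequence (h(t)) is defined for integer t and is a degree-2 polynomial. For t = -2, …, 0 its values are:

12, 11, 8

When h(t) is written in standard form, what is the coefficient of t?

Write h(t) = at² + bt + c; the 3 given values yield a linear system in the 3 coefficients.
Solving, h(t) = -t² - 4t + 8.
The coefficient of t is -4.

-4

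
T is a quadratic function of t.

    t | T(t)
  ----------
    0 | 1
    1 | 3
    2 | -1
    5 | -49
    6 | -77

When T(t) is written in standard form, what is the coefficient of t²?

-3

Write T(t) = at² + bt + c; the 5 given values yield a linear system in the 3 coefficients.
Solving, T(t) = -3t² + 5t + 1.
The coefficient of t² is -3.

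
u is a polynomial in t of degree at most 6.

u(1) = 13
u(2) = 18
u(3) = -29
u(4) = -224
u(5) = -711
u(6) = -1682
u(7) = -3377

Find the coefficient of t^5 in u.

0

First differences: 5, -47, -195, -487, -971, -1695. Second differences: -52, -148, -292, -484, -724. Third differences: -96, -144, -192, -240. Fourth differences: -48, -48, -48.
Level-4 differences are constant, so u has degree 4.
Fitting a degree-4 polynomial gives u(t) = -2t^4 + 4t³ + 7t + 4.
The coefficient of t^5 is 0.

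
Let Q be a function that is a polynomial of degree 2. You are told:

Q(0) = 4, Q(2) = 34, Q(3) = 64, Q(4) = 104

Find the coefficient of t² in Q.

5

Write Q(t) = at² + bt + c; the 4 given values yield a linear system in the 3 coefficients.
Solving, Q(t) = 5t² + 5t + 4.
The coefficient of t² is 5.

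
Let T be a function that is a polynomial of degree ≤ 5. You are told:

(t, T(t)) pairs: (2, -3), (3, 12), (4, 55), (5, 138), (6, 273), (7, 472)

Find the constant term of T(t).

3

Write T(t) = at^5 + bt^4 + ct³ + dt² + et + p; the 6 given values yield a linear system in the 6 coefficients.
Solving, the top 2 coefficients vanish, and T(t) = 2t³ - 4t² - 3t + 3.
The constant term is T(0) = 3.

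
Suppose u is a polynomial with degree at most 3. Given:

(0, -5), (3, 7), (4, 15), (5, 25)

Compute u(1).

-3

Write u(k) = ak³ + bk² + ck + d; the 4 given values yield a linear system in the 4 coefficients.
Solving, the leading coefficient vanishes, and u(k) = k² + k - 5.
Then u(1) = -3.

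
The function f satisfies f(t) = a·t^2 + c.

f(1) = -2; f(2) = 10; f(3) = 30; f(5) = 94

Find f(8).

250

From f(1) = -2 and f(2) = 10: 1a + c = -2 and 4a + c = 10.
Subtracting: 3a = 12, so a = 4; then c = -2 − 4·1 = -6.
So f(t) = 4t² − 6, and f(8) = 250.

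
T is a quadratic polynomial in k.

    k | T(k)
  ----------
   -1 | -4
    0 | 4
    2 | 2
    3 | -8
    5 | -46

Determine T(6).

-74

Write T(k) = ak² + bk + c; the 5 given values yield a linear system in the 3 coefficients.
Solving, T(k) = -3k² + 5k + 4.
Then T(6) = -74.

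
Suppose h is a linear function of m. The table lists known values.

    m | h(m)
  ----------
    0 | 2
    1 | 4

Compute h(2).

Write h(m) = am + b; the 2 given values yield a linear system in the 2 coefficients.
Solving, h(m) = 2m + 2.
Then h(2) = 6.

6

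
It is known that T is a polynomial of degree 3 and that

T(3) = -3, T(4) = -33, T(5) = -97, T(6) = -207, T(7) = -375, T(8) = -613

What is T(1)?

Write T(x) = ax³ + bx² + cx + d; the 6 given values yield a linear system in the 4 coefficients.
Solving, T(x) = -2x³ + 7x² - 5x + 3.
Then T(1) = 3.

3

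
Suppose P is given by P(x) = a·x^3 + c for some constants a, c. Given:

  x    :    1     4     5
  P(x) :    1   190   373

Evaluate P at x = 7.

1027

From P(1) = 1 and P(4) = 190: 1a + c = 1 and 64a + c = 190.
Subtracting: 63a = 189, so a = 3; then c = 1 − 3·1 = -2.
So P(x) = 3x³ − 2, and P(7) = 1027.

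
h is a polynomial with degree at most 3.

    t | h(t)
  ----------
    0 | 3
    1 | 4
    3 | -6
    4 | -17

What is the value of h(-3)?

-24

Write h(t) = at³ + bt² + ct + d; the 4 given values yield a linear system in the 4 coefficients.
Solving, the leading coefficient vanishes, and h(t) = -2t² + 3t + 3.
Then h(-3) = -24.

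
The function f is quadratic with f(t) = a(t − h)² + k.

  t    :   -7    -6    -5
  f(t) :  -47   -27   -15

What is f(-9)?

First differences 20, 12; second difference -8 = 2a, so a = -4.
Expanding, the t-coefficient is −2ah = 8h; matching it to the data gives h = -4, and then k = -11.
So f(t) = -4(t + 4)² − 11.
f(-9) = -4·(-5)² − 11 = -111.

-111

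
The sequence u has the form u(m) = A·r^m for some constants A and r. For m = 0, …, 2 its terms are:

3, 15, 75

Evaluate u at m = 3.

375

Consecutive ratio: 15/3 = 5, and 75/15 = 5, so r = 5.
Then A·5^0 = 3 gives A = 3, and u(m) = 3·5^m.
u(3) = 3·5^3 = 375.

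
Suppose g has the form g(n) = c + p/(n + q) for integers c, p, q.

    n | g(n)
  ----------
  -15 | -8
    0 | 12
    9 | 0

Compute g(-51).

-5

(g(n) − c)(n + q) = p for each data point; the three points give a linear system in c and q, then p follows.
Solving: c = -4, q = 3, p = 48, so g(n) = -4 + 48/(n + 3).
Then g(-51) = -4 + 48/(-48) = -5.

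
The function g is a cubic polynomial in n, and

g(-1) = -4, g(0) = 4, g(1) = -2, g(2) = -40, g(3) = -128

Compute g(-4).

Write g(n) = an³ + bn² + cn + d; the 5 given values yield a linear system in the 4 coefficients.
Solving, g(n) = -3n³ - 7n² + 4n + 4.
Then g(-4) = 68.

68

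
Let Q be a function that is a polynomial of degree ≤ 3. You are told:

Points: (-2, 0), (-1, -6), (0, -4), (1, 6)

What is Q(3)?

50

Write Q(k) = ak³ + bk² + ck + d; the 4 given values yield a linear system in the 4 coefficients.
Solving, the leading coefficient vanishes, and Q(k) = 4k² + 6k - 4.
Then Q(3) = 50.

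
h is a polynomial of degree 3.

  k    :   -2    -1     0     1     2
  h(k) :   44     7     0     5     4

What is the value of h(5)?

-215

First differences: -37, -7, 5, -1. Second differences: 30, 12, -6. Third differences: -18, -18.
Level-3 differences are constant, so h has degree 3.
Fitting a degree-3 polynomial gives h(k) = -3k³ + 6k² + 2k.
Then h(5) = -215.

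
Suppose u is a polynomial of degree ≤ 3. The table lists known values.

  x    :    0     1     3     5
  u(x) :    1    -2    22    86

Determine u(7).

Write u(x) = ax³ + bx² + cx + d; the 4 given values yield a linear system in the 4 coefficients.
Solving, the leading coefficient vanishes, and u(x) = 5x² - 8x + 1.
Then u(7) = 190.

190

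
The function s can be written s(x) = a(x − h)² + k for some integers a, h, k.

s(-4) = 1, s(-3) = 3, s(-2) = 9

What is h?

First differences 2, 6; second difference 4 = 2a, so a = 2.
Expanding, the x-coefficient is −2ah = -4h; matching it to the data gives h = -4, and then k = 1.
So s(x) = 2(x + 4)² + 1.
Hence h = -4.

-4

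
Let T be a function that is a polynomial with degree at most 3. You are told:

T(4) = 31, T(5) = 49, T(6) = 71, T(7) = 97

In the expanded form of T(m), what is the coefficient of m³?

First differences: 18, 22, 26. Second differences: 4, 4.
Level-2 differences are constant, so T has degree 2.
Fitting a degree-2 polynomial gives T(m) = 2m² - 1.
The coefficient of m³ is 0.

0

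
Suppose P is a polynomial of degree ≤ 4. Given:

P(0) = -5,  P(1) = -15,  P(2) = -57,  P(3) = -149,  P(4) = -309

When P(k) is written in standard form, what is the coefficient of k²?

-7

First differences: -10, -42, -92, -160. Second differences: -32, -50, -68. Third differences: -18, -18.
Level-3 differences are constant, so P has degree 3.
Fitting a degree-3 polynomial gives P(k) = -3k³ - 7k² - 5.
The coefficient of k² is -7.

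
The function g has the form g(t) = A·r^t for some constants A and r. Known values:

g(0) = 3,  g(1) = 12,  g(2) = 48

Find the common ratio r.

Consecutive ratio: 12/3 = 4, and 48/12 = 4, so r = 4.
Then A·4^0 = 3 gives A = 3, and g(t) = 3·4^t.

4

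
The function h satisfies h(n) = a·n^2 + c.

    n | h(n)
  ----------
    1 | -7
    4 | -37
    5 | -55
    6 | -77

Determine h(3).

From h(1) = -7 and h(4) = -37: 1a + c = -7 and 16a + c = -37.
Subtracting: 15a = -30, so a = -2; then c = -7 − (-2)·1 = -5.
So h(n) = -2n² − 5, and h(3) = -23.

-23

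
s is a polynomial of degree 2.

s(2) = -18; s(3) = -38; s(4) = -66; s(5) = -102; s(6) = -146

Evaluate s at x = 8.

-258

First differences: -20, -28, -36, -44. Second differences: -8, -8, -8.
Level-2 differences are constant, so s has degree 2.
Fitting a degree-2 polynomial gives s(x) = -4x² - 2.
Then s(8) = -258.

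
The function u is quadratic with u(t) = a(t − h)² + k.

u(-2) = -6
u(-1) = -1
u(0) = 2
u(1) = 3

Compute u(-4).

-22

First differences 5, 3, 1; second difference -2 = 2a, so a = -1.
Expanding, the t-coefficient is −2ah = 2h; matching it to the data gives h = 1, and then k = 3.
So u(t) = -1(t − 1)² + 3.
u(-4) = -1·(-5)² + 3 = -22.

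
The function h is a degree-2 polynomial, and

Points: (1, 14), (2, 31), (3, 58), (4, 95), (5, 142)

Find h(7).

Write h(n) = an² + bn + c; the 5 given values yield a linear system in the 3 coefficients.
Solving, h(n) = 5n² + 2n + 7.
Then h(7) = 266.

266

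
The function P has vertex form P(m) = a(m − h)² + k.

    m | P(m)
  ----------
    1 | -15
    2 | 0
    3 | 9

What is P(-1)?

First differences 15, 9; second difference -6 = 2a, so a = -3.
Expanding, the m-coefficient is −2ah = 6h; matching it to the data gives h = 4, and then k = 12.
So P(m) = -3(m − 4)² + 12.
P(-1) = -3·(-5)² + 12 = -63.

-63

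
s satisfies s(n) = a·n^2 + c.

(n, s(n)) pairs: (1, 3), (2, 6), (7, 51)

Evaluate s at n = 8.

66

From s(1) = 3 and s(2) = 6: 1a + c = 3 and 4a + c = 6.
Subtracting: 3a = 3, so a = 1; then c = 3 − 1·1 = 2.
So s(n) = 1n² + 2, and s(8) = 66.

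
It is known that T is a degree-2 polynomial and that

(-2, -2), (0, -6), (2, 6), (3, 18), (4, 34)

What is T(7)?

Write T(m) = am² + bm + c; the 5 given values yield a linear system in the 3 coefficients.
Solving, T(m) = 2m² + 2m - 6.
Then T(7) = 106.

106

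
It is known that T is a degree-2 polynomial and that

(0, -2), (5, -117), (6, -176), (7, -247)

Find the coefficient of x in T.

7

Write T(x) = ax² + bx + c; the 4 given values yield a linear system in the 3 coefficients.
Solving, T(x) = -6x² + 7x - 2.
The coefficient of x is 7.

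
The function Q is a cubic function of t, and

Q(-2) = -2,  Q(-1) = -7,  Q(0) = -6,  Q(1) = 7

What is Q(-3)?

Write Q(t) = at³ + bt² + ct + d; the 4 given values yield a linear system in the 4 coefficients.
Solving, Q(t) = t³ + 6t² + 6t - 6.
Then Q(-3) = 3.

3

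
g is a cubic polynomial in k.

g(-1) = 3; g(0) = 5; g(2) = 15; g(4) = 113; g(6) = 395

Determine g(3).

47

Write g(k) = ak³ + bk² + ck + d; the 5 given values yield a linear system in the 4 coefficients.
Solving, g(k) = 2k³ - k² - k + 5.
Then g(3) = 47.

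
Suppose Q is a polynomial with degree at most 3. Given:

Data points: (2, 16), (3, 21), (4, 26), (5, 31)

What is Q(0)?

First differences: 5, 5, 5.
Level-1 differences are constant, so Q has degree 1.
Fitting a degree-1 polynomial gives Q(x) = 5x + 6.
The constant term is Q(0) = 6.

6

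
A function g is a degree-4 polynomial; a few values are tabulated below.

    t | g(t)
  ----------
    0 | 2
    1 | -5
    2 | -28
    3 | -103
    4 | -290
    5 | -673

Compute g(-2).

First differences: -7, -23, -75, -187, -383. Second differences: -16, -52, -112, -196. Third differences: -36, -60, -84. Fourth differences: -24, -24.
Level-4 differences are constant, so g has degree 4.
Fitting a degree-4 polynomial gives g(t) = -t^4 - t² - 5t + 2.
Then g(-2) = -8.

-8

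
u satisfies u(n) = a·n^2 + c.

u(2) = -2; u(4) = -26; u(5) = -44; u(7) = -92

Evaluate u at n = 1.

4

From u(2) = -2 and u(4) = -26: 4a + c = -2 and 16a + c = -26.
Subtracting: 12a = -24, so a = -2; then c = -2 − (-2)·4 = 6.
So u(n) = -2n² + 6, and u(1) = 4.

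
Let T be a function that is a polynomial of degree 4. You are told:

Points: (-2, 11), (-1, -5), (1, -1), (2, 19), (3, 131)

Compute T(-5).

1139

Write T(n) = an^4 + bn³ + cn² + dn + e; the 5 given values yield a linear system in the 5 coefficients.
Solving, T(n) = 2n^4 - 4n² + 2n - 1.
Then T(-5) = 1139.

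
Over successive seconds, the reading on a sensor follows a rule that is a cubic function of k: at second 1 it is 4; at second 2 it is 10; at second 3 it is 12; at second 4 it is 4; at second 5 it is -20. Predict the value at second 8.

-248

Write the value at k as h(k).
Write h(k) = ak³ + bk² + ck + d; the 5 given values yield a linear system in the 4 coefficients.
Solving, h(k) = -k³ + 4k² + k.
Then h(8) = -248.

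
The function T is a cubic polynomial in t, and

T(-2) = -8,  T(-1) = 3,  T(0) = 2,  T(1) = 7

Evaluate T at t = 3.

107

Write T(t) = at³ + bt² + ct + d; the 4 given values yield a linear system in the 4 coefficients.
Solving, T(t) = 3t³ + 3t² - t + 2.
Then T(3) = 107.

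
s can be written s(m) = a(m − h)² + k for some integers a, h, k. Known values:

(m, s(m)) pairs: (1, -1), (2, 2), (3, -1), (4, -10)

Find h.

2

First differences 3, -3, -9; second difference -6 = 2a, so a = -3.
Expanding, the m-coefficient is −2ah = 6h; matching it to the data gives h = 2, and then k = 2.
So s(m) = -3(m − 2)² + 2.
Hence h = 2.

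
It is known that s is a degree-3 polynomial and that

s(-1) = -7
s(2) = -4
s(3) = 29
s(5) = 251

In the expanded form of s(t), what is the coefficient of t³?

Write s(t) = at³ + bt² + ct + d; the 4 given values yield a linear system in the 4 coefficients.
Solving, s(t) = 3t³ - 4t² - 4t - 4.
The coefficient of t³ is 3.

3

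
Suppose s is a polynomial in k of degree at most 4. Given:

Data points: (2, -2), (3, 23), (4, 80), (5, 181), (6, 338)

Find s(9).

First differences: 25, 57, 101, 157. Second differences: 32, 44, 56. Third differences: 12, 12.
Level-3 differences are constant, so s has degree 3.
Fitting a degree-3 polynomial gives s(k) = 2k³ - 2k² - 3k - 4.
Then s(9) = 1265.

1265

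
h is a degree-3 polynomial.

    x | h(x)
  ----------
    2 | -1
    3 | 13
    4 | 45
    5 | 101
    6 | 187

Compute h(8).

First differences: 14, 32, 56, 86. Second differences: 18, 24, 30. Third differences: 6, 6.
Level-3 differences are constant, so h has degree 3.
Fitting a degree-3 polynomial gives h(x) = x³ - 5x + 1.
Then h(8) = 473.

473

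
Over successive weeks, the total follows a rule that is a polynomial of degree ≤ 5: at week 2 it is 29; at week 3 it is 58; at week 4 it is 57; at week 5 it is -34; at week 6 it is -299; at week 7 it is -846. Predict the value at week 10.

-5619

Write the value at n as P(n).
First differences: 29, -1, -91, -265, -547. Second differences: -30, -90, -174, -282. Third differences: -60, -84, -108. Fourth differences: -24, -24.
Level-4 differences are constant, so P has degree 4.
Fitting a degree-4 polynomial gives P(n) = -n^4 + 4n³ + 4n² - 2n + 1.
Then P(10) = -5619.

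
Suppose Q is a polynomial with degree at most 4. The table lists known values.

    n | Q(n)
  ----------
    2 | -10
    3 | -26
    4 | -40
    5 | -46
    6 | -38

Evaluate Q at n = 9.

Write Q(n) = an^4 + bn³ + cn² + dn + e; the 5 given values yield a linear system in the 5 coefficients.
Solving, the leading coefficient vanishes, and Q(n) = n³ - 8n² + 5n + 4.
Then Q(9) = 130.

130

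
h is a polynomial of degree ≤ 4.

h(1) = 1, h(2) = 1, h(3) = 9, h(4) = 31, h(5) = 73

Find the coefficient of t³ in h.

1

First differences: 0, 8, 22, 42. Second differences: 8, 14, 20. Third differences: 6, 6.
Level-3 differences are constant, so h has degree 3.
Fitting a degree-3 polynomial gives h(t) = t³ - 2t² - t + 3.
The coefficient of t³ is 1.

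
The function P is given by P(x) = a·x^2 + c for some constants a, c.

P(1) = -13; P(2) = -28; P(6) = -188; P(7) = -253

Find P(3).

-53

From P(1) = -13 and P(2) = -28: 1a + c = -13 and 4a + c = -28.
Subtracting: 3a = -15, so a = -5; then c = -13 − (-5)·1 = -8.
So P(x) = -5x² − 8, and P(3) = -53.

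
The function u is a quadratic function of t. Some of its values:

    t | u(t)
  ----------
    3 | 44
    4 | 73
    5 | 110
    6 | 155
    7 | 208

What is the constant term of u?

5

First differences: 29, 37, 45, 53. Second differences: 8, 8, 8.
Level-2 differences are constant, so u has degree 2.
Fitting a degree-2 polynomial gives u(t) = 4t² + t + 5.
The constant term is u(0) = 5.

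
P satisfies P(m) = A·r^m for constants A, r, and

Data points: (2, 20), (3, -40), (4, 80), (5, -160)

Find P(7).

Consecutive ratio: -40/20 = -2, and 80/(-40) = -2, so r = -2.
Then A·(-2)^2 = 20 gives A = 5, and P(m) = 5·(-2)^m.
P(7) = 5·(-2)^7 = -640.

-640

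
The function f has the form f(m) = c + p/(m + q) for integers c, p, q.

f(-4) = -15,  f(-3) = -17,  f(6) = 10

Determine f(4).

25

(f(m) − c)(m + q) = p for each data point; the three points give a linear system in c and q, then p follows.
Solving: c = -5, q = -2, p = 60, so f(m) = -5 + 60/(m − 2).
Then f(4) = -5 + 60/2 = 25.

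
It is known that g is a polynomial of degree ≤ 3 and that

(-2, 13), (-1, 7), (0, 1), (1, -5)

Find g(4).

-23

First differences: -6, -6, -6.
Level-1 differences are constant, so g has degree 1.
Fitting a degree-1 polynomial gives g(m) = -6m + 1.
Then g(4) = -23.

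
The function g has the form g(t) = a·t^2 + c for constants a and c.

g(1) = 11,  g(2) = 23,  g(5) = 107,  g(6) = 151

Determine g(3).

From g(1) = 11 and g(2) = 23: 1a + c = 11 and 4a + c = 23.
Subtracting: 3a = 12, so a = 4; then c = 11 − 4·1 = 7.
So g(t) = 4t² + 7, and g(3) = 43.

43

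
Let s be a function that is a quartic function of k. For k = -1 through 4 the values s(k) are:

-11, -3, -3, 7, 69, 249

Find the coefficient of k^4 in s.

Write s(k) = ak^4 + bk³ + ck² + dk + e; the 6 given values yield a linear system in the 5 coefficients.
Solving, s(k) = k^4 + k³ - 5k² + 3k - 3.
The coefficient of k^4 is 1.

1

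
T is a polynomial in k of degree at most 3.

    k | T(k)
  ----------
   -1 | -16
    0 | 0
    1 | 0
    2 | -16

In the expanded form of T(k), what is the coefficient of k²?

-8

First differences: 16, 0, -16. Second differences: -16, -16.
Level-2 differences are constant, so T has degree 2.
Fitting a degree-2 polynomial gives T(k) = -8k² + 8k.
The coefficient of k² is -8.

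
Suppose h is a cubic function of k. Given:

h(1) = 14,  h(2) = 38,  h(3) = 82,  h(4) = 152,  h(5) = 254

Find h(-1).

2

Write h(k) = ak³ + bk² + ck + d; the 5 given values yield a linear system in the 4 coefficients.
Solving, h(k) = k³ + 4k² + 5k + 4.
Then h(-1) = 2.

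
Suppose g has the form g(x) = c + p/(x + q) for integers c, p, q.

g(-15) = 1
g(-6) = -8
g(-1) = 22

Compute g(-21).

(g(x) − c)(x + q) = p for each data point; the three points give a linear system in c and q, then p follows.
Solving: c = 4, q = 3, p = 36, so g(x) = 4 + 36/(x + 3).
Then g(-21) = 4 + 36/(-18) = 2.

2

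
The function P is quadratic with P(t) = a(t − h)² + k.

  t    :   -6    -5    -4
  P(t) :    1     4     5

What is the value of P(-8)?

-11

First differences 3, 1; second difference -2 = 2a, so a = -1.
Expanding, the t-coefficient is −2ah = 2h; matching it to the data gives h = -4, and then k = 5.
So P(t) = -1(t + 4)² + 5.
P(-8) = -1·(-4)² + 5 = -11.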